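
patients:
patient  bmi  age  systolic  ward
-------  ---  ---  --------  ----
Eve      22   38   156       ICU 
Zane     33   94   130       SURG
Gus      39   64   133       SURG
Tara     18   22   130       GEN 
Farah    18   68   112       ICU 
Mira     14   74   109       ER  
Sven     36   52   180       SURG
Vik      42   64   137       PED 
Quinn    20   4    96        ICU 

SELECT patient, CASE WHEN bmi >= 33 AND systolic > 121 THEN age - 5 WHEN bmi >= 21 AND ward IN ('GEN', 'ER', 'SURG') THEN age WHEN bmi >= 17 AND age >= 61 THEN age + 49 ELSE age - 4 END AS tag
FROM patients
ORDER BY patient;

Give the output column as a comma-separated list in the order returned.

34, 117, 59, 70, 0, 47, 18, 59, 89

patient=Eve: ELSE → 34
patient=Farah: bmi >= 17 AND age >= 61 → 117
patient=Gus: bmi >= 33 AND systolic > 121 → 59
patient=Mira: ELSE → 70
patient=Quinn: ELSE → 0
patient=Sven: bmi >= 33 AND systolic > 121 → 47
patient=Tara: ELSE → 18
patient=Vik: bmi >= 33 AND systolic > 121 → 59
patient=Zane: bmi >= 33 AND systolic > 121 → 89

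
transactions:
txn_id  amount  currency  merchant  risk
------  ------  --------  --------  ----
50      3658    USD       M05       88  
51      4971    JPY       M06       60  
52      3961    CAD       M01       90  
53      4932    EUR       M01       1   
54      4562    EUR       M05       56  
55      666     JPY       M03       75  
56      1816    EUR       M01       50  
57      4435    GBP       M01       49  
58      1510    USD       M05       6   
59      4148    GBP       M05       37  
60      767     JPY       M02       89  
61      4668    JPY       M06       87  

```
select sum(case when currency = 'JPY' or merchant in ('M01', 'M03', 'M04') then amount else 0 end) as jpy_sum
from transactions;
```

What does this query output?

26216

txn_id=50: ✗
txn_id=51: ✓ → 4971
txn_id=52: ✓ → 3961
txn_id=53: ✓ → 4932
txn_id=54: ✗
txn_id=55: ✓ → 666
txn_id=56: ✓ → 1816
txn_id=57: ✓ → 4435
txn_id=58: ✗
txn_id=59: ✗
txn_id=60: ✓ → 767
txn_id=61: ✓ → 4668
jpy_sum = 4971 + 3961 + 4932 + 666 + 1816 + 4435 + 767 + 4668 = 26216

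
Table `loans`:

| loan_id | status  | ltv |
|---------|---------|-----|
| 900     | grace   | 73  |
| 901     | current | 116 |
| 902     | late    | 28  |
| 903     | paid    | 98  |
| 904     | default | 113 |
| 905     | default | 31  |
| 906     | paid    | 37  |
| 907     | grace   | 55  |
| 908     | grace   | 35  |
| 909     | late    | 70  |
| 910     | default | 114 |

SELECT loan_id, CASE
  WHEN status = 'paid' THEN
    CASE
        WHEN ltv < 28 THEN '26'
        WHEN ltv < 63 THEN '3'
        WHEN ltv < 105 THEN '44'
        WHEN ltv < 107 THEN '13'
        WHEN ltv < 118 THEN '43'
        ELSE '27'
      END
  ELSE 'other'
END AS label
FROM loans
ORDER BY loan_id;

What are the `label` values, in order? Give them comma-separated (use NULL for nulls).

loan_id=900: status='grace' → outer ELSE → other
loan_id=901: status='current' → outer ELSE → other
loan_id=902: status='late' → outer ELSE → other
loan_id=903: status='paid' → inner[ltv < 105] → 44
loan_id=904: status='default' → outer ELSE → other
loan_id=905: status='default' → outer ELSE → other
loan_id=906: status='paid' → inner[ltv < 63] → 3
loan_id=907: status='grace' → outer ELSE → other
loan_id=908: status='grace' → outer ELSE → other
loan_id=909: status='late' → outer ELSE → other
loan_id=910: status='default' → outer ELSE → other

other, other, other, 44, other, other, 3, other, other, other, other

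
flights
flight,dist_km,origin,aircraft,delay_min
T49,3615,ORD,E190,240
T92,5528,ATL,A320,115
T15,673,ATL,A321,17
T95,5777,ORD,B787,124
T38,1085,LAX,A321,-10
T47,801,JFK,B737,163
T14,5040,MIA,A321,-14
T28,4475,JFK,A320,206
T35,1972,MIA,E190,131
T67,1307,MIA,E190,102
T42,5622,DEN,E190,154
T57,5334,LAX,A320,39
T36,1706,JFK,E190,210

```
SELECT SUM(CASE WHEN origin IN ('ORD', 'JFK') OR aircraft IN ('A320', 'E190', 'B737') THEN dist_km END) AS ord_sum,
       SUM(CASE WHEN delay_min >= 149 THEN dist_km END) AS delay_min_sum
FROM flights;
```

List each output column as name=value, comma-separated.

ord_sum=36137, delay_min_sum=16219

[ord_sum: origin IN ('ORD', 'JFK') OR aircraft IN ('A320', 'E190', 'B737')]
flight=T49: ✓ → 3615
flight=T92: ✓ → 5528
flight=T15: ✗
flight=T95: ✓ → 5777
flight=T38: ✗
flight=T47: ✓ → 801
flight=T14: ✗
flight=T28: ✓ → 4475
flight=T35: ✓ → 1972
flight=T67: ✓ → 1307
flight=T42: ✓ → 5622
flight=T57: ✓ → 5334
flight=T36: ✓ → 1706
ord_sum = 3615 + 5528 + 5777 + 801 + 4475 + 1972 + 1307 + 5622 + 5334 + 1706 = 36137
—
[delay_min_sum: delay_min >= 149]
flight=T49: ✓ → 3615
flight=T92: ✗
flight=T15: ✗
flight=T95: ✗
flight=T38: ✗
flight=T47: ✓ → 801
flight=T14: ✗
flight=T28: ✓ → 4475
flight=T35: ✗
flight=T67: ✗
flight=T42: ✓ → 5622
flight=T57: ✗
flight=T36: ✓ → 1706
delay_min_sum = 3615 + 801 + 4475 + 5622 + 1706 = 16219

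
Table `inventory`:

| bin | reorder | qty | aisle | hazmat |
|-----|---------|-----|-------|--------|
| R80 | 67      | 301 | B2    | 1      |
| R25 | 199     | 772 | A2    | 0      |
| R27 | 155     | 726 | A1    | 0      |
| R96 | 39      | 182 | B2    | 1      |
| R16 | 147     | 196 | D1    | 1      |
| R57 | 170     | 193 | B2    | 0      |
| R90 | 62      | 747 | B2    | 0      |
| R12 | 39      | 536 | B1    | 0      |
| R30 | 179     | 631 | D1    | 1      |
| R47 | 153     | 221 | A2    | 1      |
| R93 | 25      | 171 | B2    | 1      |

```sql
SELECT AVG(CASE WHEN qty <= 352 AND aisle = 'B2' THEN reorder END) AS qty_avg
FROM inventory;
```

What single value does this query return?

bin=R80: ✓ → 67
bin=R25: ✗
bin=R27: ✗
bin=R96: ✓ → 39
bin=R16: ✗
bin=R57: ✓ → 170
bin=R90: ✗
bin=R12: ✗
bin=R30: ✗
bin=R47: ✗
bin=R93: ✓ → 25
qty_avg = (67 + 39 + 170 + 25) / 4 = 75.25

75.25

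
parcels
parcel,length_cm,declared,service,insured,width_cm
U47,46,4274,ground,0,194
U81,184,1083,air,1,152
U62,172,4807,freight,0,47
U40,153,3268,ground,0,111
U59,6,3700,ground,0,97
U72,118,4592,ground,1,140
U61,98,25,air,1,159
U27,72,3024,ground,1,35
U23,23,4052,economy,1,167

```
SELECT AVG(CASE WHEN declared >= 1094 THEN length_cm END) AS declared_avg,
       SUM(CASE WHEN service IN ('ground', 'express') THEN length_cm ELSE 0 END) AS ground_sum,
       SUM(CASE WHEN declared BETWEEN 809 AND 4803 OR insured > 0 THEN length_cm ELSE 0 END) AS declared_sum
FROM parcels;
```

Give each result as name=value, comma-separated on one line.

declared_avg=84.2857142857, ground_sum=395, declared_sum=700

[declared_avg: declared >= 1094]
parcel=U47: ✓ → 46
parcel=U81: ✗
parcel=U62: ✓ → 172
parcel=U40: ✓ → 153
parcel=U59: ✓ → 6
parcel=U72: ✓ → 118
parcel=U61: ✗
parcel=U27: ✓ → 72
parcel=U23: ✓ → 23
declared_avg = (46 + 172 + 153 + 6 + 118 + 72 + 23) / 7 = 84.2857142857
—
[ground_sum: service IN ('ground', 'express')]
parcel=U47: ✓ → 46
parcel=U81: ✗
parcel=U62: ✗
parcel=U40: ✓ → 153
parcel=U59: ✓ → 6
parcel=U72: ✓ → 118
parcel=U61: ✗
parcel=U27: ✓ → 72
parcel=U23: ✗
ground_sum = 46 + 153 + 6 + 118 + 72 = 395
—
[declared_sum: declared BETWEEN 809 AND 4803 OR insured > 0]
parcel=U47: ✓ → 46
parcel=U81: ✓ → 184
parcel=U62: ✗
parcel=U40: ✓ → 153
parcel=U59: ✓ → 6
parcel=U72: ✓ → 118
parcel=U61: ✓ → 98
parcel=U27: ✓ → 72
parcel=U23: ✓ → 23
declared_sum = 46 + 184 + 153 + 6 + 118 + 98 + 72 + 23 = 700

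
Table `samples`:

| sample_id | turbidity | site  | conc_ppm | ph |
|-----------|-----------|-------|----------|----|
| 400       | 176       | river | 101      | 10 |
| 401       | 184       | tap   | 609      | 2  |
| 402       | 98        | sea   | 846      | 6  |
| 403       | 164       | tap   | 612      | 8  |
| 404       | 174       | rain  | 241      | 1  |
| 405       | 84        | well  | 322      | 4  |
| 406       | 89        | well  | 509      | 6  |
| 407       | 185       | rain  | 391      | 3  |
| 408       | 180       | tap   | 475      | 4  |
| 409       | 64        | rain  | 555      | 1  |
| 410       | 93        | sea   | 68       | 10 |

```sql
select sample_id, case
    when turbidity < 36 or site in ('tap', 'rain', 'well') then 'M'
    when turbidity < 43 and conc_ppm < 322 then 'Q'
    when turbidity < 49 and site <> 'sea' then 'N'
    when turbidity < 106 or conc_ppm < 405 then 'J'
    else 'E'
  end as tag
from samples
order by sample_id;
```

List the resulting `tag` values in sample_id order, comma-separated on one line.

J, M, J, M, M, M, M, M, M, M, J

sample_id=400: turbidity < 106 or conc_ppm < 405 → J
sample_id=401: turbidity < 36 or site in ('tap', 'rain', 'well') → M
sample_id=402: turbidity < 106 or conc_ppm < 405 → J
sample_id=403: turbidity < 36 or site in ('tap', 'rain', 'well') → M
sample_id=404: turbidity < 36 or site in ('tap', 'rain', 'well') → M
sample_id=405: turbidity < 36 or site in ('tap', 'rain', 'well') → M
sample_id=406: turbidity < 36 or site in ('tap', 'rain', 'well') → M
sample_id=407: turbidity < 36 or site in ('tap', 'rain', 'well') → M
sample_id=408: turbidity < 36 or site in ('tap', 'rain', 'well') → M
sample_id=409: turbidity < 36 or site in ('tap', 'rain', 'well') → M
sample_id=410: turbidity < 106 or conc_ppm < 405 → J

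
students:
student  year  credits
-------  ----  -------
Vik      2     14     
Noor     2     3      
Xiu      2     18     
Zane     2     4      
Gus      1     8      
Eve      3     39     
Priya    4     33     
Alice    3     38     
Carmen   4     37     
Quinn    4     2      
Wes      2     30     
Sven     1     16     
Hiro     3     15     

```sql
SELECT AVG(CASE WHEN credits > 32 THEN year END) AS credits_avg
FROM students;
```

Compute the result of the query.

student=Vik: ✗
student=Noor: ✗
student=Xiu: ✗
student=Zane: ✗
student=Gus: ✗
student=Eve: ✓ → 3
student=Priya: ✓ → 4
student=Alice: ✓ → 3
student=Carmen: ✓ → 4
student=Quinn: ✗
student=Wes: ✗
student=Sven: ✗
student=Hiro: ✗
credits_avg = (3 + 4 + 3 + 4) / 4 = 3.5

3.5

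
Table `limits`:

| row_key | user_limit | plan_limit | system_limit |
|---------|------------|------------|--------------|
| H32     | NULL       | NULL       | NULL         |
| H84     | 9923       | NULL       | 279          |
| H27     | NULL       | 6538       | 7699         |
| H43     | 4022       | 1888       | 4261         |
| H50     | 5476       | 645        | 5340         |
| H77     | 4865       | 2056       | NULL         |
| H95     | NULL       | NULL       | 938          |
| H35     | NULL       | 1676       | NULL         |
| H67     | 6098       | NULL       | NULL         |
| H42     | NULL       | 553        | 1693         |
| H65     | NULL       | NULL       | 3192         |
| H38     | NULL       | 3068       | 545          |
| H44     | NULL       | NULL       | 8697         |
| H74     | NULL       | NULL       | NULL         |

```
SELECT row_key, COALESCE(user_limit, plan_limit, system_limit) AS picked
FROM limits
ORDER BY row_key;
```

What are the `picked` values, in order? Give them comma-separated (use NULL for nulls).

6538, NULL, 1676, 3068, 553, 4022, 8697, 5476, 3192, 6098, NULL, 4865, 9923, 938

row_key=H27: user_limit=NULL, plan_limit=6538 → 6538
row_key=H32: user_limit=NULL, plan_limit=NULL, system_limit=NULL (all NULL) → NULL
row_key=H35: user_limit=NULL, plan_limit=1676 → 1676
row_key=H38: user_limit=NULL, plan_limit=3068 → 3068
row_key=H42: user_limit=NULL, plan_limit=553 → 553
row_key=H43: user_limit=4022 → 4022
row_key=H44: user_limit=NULL, plan_limit=NULL, system_limit=8697 → 8697
row_key=H50: user_limit=5476 → 5476
row_key=H65: user_limit=NULL, plan_limit=NULL, system_limit=3192 → 3192
row_key=H67: user_limit=6098 → 6098
row_key=H74: user_limit=NULL, plan_limit=NULL, system_limit=NULL (all NULL) → NULL
row_key=H77: user_limit=4865 → 4865
row_key=H84: user_limit=9923 → 9923
row_key=H95: user_limit=NULL, plan_limit=NULL, system_limit=938 → 938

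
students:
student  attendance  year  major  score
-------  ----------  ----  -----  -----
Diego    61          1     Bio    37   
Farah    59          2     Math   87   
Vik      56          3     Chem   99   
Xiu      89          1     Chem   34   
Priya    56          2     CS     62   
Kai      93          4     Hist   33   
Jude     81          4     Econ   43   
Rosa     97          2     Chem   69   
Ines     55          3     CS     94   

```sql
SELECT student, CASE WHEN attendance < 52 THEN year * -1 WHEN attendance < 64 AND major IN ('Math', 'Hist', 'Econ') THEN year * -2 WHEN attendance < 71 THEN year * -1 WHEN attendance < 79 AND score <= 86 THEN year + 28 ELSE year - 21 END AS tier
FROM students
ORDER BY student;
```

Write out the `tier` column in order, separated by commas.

student=Diego: attendance < 71 → -1
student=Farah: attendance < 64 AND major IN ('Math', 'Hist', 'Econ') → -4
student=Ines: attendance < 71 → -3
student=Jude: ELSE → -17
student=Kai: ELSE → -17
student=Priya: attendance < 71 → -2
student=Rosa: ELSE → -19
student=Vik: attendance < 71 → -3
student=Xiu: ELSE → -20

-1, -4, -3, -17, -17, -2, -19, -3, -20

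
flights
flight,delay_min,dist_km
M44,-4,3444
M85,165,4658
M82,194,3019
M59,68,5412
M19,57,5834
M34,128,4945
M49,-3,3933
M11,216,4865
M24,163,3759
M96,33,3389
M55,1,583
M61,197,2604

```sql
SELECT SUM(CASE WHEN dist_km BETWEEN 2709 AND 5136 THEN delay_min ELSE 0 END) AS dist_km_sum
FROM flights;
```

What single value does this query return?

892

flight=M44: ✓ → -4
flight=M85: ✓ → 165
flight=M82: ✓ → 194
flight=M59: ✗
flight=M19: ✗
flight=M34: ✓ → 128
flight=M49: ✓ → -3
flight=M11: ✓ → 216
flight=M24: ✓ → 163
flight=M96: ✓ → 33
flight=M55: ✗
flight=M61: ✗
dist_km_sum = -4 + 165 + 194 + 128 + -3 + 216 + 163 + 33 = 892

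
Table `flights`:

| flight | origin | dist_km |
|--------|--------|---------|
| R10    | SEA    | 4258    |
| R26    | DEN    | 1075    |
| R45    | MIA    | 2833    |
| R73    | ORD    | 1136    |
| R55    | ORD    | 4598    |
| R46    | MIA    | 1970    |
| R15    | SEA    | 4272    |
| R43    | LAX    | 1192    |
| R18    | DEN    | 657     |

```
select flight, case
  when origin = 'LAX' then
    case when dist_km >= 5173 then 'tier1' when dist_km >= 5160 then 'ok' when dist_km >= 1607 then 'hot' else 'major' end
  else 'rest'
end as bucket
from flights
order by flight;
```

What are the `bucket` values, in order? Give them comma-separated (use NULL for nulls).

rest, rest, rest, rest, major, rest, rest, rest, rest

flight=R10: origin='SEA' → outer ELSE → rest
flight=R15: origin='SEA' → outer ELSE → rest
flight=R18: origin='DEN' → outer ELSE → rest
flight=R26: origin='DEN' → outer ELSE → rest
flight=R43: origin='LAX' → inner[ELSE] → major
flight=R45: origin='MIA' → outer ELSE → rest
flight=R46: origin='MIA' → outer ELSE → rest
flight=R55: origin='ORD' → outer ELSE → rest
flight=R73: origin='ORD' → outer ELSE → rest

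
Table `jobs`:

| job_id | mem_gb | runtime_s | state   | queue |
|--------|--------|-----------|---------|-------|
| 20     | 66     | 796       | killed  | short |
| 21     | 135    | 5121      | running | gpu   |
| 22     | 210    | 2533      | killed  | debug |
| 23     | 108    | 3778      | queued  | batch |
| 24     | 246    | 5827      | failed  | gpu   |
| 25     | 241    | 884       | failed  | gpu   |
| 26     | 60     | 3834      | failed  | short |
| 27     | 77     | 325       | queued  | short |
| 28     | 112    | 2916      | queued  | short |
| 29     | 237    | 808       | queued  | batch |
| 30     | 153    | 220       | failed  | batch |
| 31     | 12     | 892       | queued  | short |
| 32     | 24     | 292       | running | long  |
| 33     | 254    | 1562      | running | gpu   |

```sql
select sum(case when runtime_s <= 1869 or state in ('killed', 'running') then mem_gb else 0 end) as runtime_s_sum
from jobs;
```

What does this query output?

job_id=20: ✓ → 66
job_id=21: ✓ → 135
job_id=22: ✓ → 210
job_id=23: ✗
job_id=24: ✗
job_id=25: ✓ → 241
job_id=26: ✗
job_id=27: ✓ → 77
job_id=28: ✗
job_id=29: ✓ → 237
job_id=30: ✓ → 153
job_id=31: ✓ → 12
job_id=32: ✓ → 24
job_id=33: ✓ → 254
runtime_s_sum = 66 + 135 + 210 + 241 + 77 + 237 + 153 + 12 + 24 + 254 = 1409

1409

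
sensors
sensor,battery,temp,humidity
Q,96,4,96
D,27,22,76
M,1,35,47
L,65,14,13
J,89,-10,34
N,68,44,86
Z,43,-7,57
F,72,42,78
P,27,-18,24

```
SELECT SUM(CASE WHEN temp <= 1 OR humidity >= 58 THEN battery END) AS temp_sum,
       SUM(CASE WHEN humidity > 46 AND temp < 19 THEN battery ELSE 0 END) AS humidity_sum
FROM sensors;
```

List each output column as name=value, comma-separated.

[temp_sum: temp <= 1 OR humidity >= 58]
sensor=Q: ✓ → 96
sensor=D: ✓ → 27
sensor=M: ✗
sensor=L: ✗
sensor=J: ✓ → 89
sensor=N: ✓ → 68
sensor=Z: ✓ → 43
sensor=F: ✓ → 72
sensor=P: ✓ → 27
temp_sum = 96 + 27 + 89 + 68 + 43 + 72 + 27 = 422
—
[humidity_sum: humidity > 46 AND temp < 19]
sensor=Q: ✓ → 96
sensor=D: ✗
sensor=M: ✗
sensor=L: ✗
sensor=J: ✗
sensor=N: ✗
sensor=Z: ✓ → 43
sensor=F: ✗
sensor=P: ✗
humidity_sum = 96 + 43 = 139

temp_sum=422, humidity_sum=139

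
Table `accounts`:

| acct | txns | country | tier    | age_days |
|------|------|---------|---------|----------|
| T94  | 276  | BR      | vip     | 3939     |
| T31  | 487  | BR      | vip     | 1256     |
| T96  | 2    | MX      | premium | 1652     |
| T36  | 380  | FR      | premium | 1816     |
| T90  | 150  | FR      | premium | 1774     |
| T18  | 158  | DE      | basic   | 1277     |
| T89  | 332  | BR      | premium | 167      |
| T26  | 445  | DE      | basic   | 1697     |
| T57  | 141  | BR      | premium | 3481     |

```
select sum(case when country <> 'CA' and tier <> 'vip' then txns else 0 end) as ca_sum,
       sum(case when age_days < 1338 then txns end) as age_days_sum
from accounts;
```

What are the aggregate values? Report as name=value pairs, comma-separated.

ca_sum=1608, age_days_sum=977

[ca_sum: country <> 'CA' and tier <> 'vip']
acct=T94: ✗
acct=T31: ✗
acct=T96: ✓ → 2
acct=T36: ✓ → 380
acct=T90: ✓ → 150
acct=T18: ✓ → 158
acct=T89: ✓ → 332
acct=T26: ✓ → 445
acct=T57: ✓ → 141
ca_sum = 2 + 380 + 150 + 158 + 332 + 445 + 141 = 1608
—
[age_days_sum: age_days < 1338]
acct=T94: ✗
acct=T31: ✓ → 487
acct=T96: ✗
acct=T36: ✗
acct=T90: ✗
acct=T18: ✓ → 158
acct=T89: ✓ → 332
acct=T26: ✗
acct=T57: ✗
age_days_sum = 487 + 158 + 332 = 977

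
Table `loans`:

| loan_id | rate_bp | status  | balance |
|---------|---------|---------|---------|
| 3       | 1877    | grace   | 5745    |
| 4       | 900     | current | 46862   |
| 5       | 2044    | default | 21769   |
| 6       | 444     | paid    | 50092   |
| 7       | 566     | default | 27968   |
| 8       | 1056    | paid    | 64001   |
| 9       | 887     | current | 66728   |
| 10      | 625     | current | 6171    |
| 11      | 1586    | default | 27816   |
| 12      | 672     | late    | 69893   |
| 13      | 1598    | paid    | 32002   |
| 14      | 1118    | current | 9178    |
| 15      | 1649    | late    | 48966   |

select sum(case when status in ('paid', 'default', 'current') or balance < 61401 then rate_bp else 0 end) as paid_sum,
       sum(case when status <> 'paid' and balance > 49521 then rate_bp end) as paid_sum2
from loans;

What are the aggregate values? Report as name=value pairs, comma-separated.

[paid_sum: status in ('paid', 'default', 'current') or balance < 61401]
loan_id=3: ✓ → 1877
loan_id=4: ✓ → 900
loan_id=5: ✓ → 2044
loan_id=6: ✓ → 444
loan_id=7: ✓ → 566
loan_id=8: ✓ → 1056
loan_id=9: ✓ → 887
loan_id=10: ✓ → 625
loan_id=11: ✓ → 1586
loan_id=12: ✗
loan_id=13: ✓ → 1598
loan_id=14: ✓ → 1118
loan_id=15: ✓ → 1649
paid_sum = 1877 + 900 + 2044 + 444 + 566 + 1056 + 887 + 625 + 1586 + 1598 + 1118 + 1649 = 14350
—
[paid_sum2: status <> 'paid' and balance > 49521]
loan_id=3: ✗
loan_id=4: ✗
loan_id=5: ✗
loan_id=6: ✗
loan_id=7: ✗
loan_id=8: ✗
loan_id=9: ✓ → 887
loan_id=10: ✗
loan_id=11: ✗
loan_id=12: ✓ → 672
loan_id=13: ✗
loan_id=14: ✗
loan_id=15: ✗
paid_sum2 = 887 + 672 = 1559

paid_sum=14350, paid_sum2=1559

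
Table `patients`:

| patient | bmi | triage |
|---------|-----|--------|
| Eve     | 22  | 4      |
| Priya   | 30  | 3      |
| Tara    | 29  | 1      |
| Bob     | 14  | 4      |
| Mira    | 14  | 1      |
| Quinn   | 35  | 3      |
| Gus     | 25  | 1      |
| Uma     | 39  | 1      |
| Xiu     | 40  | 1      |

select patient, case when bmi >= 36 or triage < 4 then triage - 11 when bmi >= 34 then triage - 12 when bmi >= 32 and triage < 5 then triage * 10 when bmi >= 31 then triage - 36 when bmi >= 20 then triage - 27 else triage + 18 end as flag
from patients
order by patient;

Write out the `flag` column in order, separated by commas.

22, -23, -10, -10, -8, -8, -10, -10, -10

patient=Bob: ELSE → 22
patient=Eve: bmi >= 20 → -23
patient=Gus: bmi >= 36 or triage < 4 → -10
patient=Mira: bmi >= 36 or triage < 4 → -10
patient=Priya: bmi >= 36 or triage < 4 → -8
patient=Quinn: bmi >= 36 or triage < 4 → -8
patient=Tara: bmi >= 36 or triage < 4 → -10
patient=Uma: bmi >= 36 or triage < 4 → -10
patient=Xiu: bmi >= 36 or triage < 4 → -10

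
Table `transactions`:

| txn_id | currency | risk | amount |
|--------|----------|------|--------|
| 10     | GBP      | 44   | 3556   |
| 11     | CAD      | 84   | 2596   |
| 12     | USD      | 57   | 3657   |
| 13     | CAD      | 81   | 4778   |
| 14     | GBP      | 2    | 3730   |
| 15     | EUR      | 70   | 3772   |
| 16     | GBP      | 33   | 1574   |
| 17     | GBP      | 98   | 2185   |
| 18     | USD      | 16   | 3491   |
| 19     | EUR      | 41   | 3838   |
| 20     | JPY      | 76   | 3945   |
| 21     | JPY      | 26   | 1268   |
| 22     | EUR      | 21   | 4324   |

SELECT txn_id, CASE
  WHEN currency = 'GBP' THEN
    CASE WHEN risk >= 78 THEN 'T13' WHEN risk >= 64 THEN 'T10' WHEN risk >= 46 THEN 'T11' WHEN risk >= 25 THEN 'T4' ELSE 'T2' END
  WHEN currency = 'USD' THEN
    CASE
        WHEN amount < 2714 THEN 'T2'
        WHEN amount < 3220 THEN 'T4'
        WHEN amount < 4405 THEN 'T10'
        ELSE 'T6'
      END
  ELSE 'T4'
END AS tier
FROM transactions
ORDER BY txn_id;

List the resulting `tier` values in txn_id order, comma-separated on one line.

txn_id=10: currency='GBP' → inner[risk >= 25] → T4
txn_id=11: currency='CAD' → outer ELSE → T4
txn_id=12: currency='USD' → inner[amount < 4405] → T10
txn_id=13: currency='CAD' → outer ELSE → T4
txn_id=14: currency='GBP' → inner[ELSE] → T2
txn_id=15: currency='EUR' → outer ELSE → T4
txn_id=16: currency='GBP' → inner[risk >= 25] → T4
txn_id=17: currency='GBP' → inner[risk >= 78] → T13
txn_id=18: currency='USD' → inner[amount < 4405] → T10
txn_id=19: currency='EUR' → outer ELSE → T4
txn_id=20: currency='JPY' → outer ELSE → T4
txn_id=21: currency='JPY' → outer ELSE → T4
txn_id=22: currency='EUR' → outer ELSE → T4

T4, T4, T10, T4, T2, T4, T4, T13, T10, T4, T4, T4, T4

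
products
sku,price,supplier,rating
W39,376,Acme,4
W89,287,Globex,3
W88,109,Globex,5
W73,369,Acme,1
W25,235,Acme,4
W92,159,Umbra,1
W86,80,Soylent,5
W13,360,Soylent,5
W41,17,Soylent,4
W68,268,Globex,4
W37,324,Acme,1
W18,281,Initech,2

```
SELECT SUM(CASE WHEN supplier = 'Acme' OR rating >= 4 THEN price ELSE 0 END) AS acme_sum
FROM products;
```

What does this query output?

2138

sku=W39: ✓ → 376
sku=W89: ✗
sku=W88: ✓ → 109
sku=W73: ✓ → 369
sku=W25: ✓ → 235
sku=W92: ✗
sku=W86: ✓ → 80
sku=W13: ✓ → 360
sku=W41: ✓ → 17
sku=W68: ✓ → 268
sku=W37: ✓ → 324
sku=W18: ✗
acme_sum = 376 + 109 + 369 + 235 + 80 + 360 + 17 + 268 + 324 = 2138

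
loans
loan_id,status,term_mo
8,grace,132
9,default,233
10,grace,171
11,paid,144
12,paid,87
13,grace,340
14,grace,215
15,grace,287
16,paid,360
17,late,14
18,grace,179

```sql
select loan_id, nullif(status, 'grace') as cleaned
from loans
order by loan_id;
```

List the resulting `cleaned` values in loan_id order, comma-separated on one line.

NULL, default, NULL, paid, paid, NULL, NULL, NULL, paid, late, NULL

loan_id=8: status=grace vs grace: equal → NULL
loan_id=9: status=default vs grace: differ → default
loan_id=10: status=grace vs grace: equal → NULL
loan_id=11: status=paid vs grace: differ → paid
loan_id=12: status=paid vs grace: differ → paid
loan_id=13: status=grace vs grace: equal → NULL
loan_id=14: status=grace vs grace: equal → NULL
loan_id=15: status=grace vs grace: equal → NULL
loan_id=16: status=paid vs grace: differ → paid
loan_id=17: status=late vs grace: differ → late
loan_id=18: status=grace vs grace: equal → NULL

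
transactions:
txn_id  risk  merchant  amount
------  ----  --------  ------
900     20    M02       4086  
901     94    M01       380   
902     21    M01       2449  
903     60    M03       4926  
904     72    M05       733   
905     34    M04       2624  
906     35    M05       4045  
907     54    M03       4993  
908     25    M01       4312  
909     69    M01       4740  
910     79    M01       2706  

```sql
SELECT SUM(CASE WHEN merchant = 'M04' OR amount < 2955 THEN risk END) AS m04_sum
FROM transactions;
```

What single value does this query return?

300

txn_id=900: ✗
txn_id=901: ✓ → 94
txn_id=902: ✓ → 21
txn_id=903: ✗
txn_id=904: ✓ → 72
txn_id=905: ✓ → 34
txn_id=906: ✗
txn_id=907: ✗
txn_id=908: ✗
txn_id=909: ✗
txn_id=910: ✓ → 79
m04_sum = 94 + 21 + 72 + 34 + 79 = 300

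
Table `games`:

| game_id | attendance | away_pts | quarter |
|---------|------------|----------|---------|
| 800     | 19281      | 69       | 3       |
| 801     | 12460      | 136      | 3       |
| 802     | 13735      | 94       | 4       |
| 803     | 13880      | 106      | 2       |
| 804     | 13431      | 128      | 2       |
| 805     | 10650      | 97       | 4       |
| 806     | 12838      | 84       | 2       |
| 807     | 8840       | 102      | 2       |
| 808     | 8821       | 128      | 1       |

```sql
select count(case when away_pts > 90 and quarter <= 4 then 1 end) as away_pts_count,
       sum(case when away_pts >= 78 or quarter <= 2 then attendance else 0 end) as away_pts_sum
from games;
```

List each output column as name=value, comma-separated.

away_pts_count=7, away_pts_sum=94655

[away_pts_count: away_pts > 90 and quarter <= 4]
game_id=800: ✗
game_id=801: ✓ → 1
game_id=802: ✓ → 1
game_id=803: ✓ → 1
game_id=804: ✓ → 1
game_id=805: ✓ → 1
game_id=806: ✗
game_id=807: ✓ → 1
game_id=808: ✓ → 1
away_pts_count = COUNT(1, 1, 1, 1, 1, 1, 1) = 7
—
[away_pts_sum: away_pts >= 78 or quarter <= 2]
game_id=800: ✗
game_id=801: ✓ → 12460
game_id=802: ✓ → 13735
game_id=803: ✓ → 13880
game_id=804: ✓ → 13431
game_id=805: ✓ → 10650
game_id=806: ✓ → 12838
game_id=807: ✓ → 8840
game_id=808: ✓ → 8821
away_pts_sum = 12460 + 13735 + 13880 + 13431 + 10650 + 12838 + 8840 + 8821 = 94655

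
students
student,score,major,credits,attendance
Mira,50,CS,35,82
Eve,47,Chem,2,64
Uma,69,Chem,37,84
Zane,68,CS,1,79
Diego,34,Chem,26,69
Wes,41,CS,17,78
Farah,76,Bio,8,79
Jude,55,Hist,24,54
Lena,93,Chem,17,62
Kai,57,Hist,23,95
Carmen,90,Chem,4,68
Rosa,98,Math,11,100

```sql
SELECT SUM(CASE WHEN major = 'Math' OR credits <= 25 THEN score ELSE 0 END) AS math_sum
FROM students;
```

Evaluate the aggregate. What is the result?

student=Mira: ✗
student=Eve: ✓ → 47
student=Uma: ✗
student=Zane: ✓ → 68
student=Diego: ✗
student=Wes: ✓ → 41
student=Farah: ✓ → 76
student=Jude: ✓ → 55
student=Lena: ✓ → 93
student=Kai: ✓ → 57
student=Carmen: ✓ → 90
student=Rosa: ✓ → 98
math_sum = 47 + 68 + 41 + 76 + 55 + 93 + 57 + 90 + 98 = 625

625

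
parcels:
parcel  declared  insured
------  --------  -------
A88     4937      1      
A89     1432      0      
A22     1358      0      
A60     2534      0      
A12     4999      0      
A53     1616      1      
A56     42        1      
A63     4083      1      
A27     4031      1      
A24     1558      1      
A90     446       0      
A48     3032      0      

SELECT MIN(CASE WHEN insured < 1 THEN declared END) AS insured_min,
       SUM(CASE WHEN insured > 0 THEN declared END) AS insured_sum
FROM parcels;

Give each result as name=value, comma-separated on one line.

[insured_min: insured < 1]
parcel=A88: ✗
parcel=A89: ✓ → 1432
parcel=A22: ✓ → 1358
parcel=A60: ✓ → 2534
parcel=A12: ✓ → 4999
parcel=A53: ✗
parcel=A56: ✗
parcel=A63: ✗
parcel=A27: ✗
parcel=A24: ✗
parcel=A90: ✓ → 446
parcel=A48: ✓ → 3032
insured_min = MIN(1432, 1358, 2534, 4999, 446, 3032) = 446
—
[insured_sum: insured > 0]
parcel=A88: ✓ → 4937
parcel=A89: ✗
parcel=A22: ✗
parcel=A60: ✗
parcel=A12: ✗
parcel=A53: ✓ → 1616
parcel=A56: ✓ → 42
parcel=A63: ✓ → 4083
parcel=A27: ✓ → 4031
parcel=A24: ✓ → 1558
parcel=A90: ✗
parcel=A48: ✗
insured_sum = 4937 + 1616 + 42 + 4083 + 4031 + 1558 = 16267

insured_min=446, insured_sum=16267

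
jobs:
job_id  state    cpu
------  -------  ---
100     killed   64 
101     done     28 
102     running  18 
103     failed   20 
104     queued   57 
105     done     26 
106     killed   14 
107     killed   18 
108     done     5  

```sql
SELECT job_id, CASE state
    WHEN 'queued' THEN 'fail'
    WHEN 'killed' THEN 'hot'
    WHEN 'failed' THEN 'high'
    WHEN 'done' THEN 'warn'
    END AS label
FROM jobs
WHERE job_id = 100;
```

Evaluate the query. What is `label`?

hot

job_id = 100: state=killed, cpu=64.
state='queued' → false
state='killed' → true → hot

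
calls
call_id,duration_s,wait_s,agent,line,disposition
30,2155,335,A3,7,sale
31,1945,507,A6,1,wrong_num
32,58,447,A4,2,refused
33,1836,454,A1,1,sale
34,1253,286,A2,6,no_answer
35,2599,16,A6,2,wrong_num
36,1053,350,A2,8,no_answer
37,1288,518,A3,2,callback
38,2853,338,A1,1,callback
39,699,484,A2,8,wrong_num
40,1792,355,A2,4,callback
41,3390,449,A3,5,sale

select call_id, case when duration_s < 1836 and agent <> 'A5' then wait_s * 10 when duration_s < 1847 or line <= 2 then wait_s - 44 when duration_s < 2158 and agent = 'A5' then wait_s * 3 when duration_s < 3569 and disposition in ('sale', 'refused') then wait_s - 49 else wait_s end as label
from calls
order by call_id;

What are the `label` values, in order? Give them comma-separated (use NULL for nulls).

286, 463, 4470, 410, 2860, -28, 3500, 5180, 294, 4840, 3550, 400

call_id=30: duration_s < 3569 and disposition in ('sale', 'refused') → 286
call_id=31: duration_s < 1847 or line <= 2 → 463
call_id=32: duration_s < 1836 and agent <> 'A5' → 4470
call_id=33: duration_s < 1847 or line <= 2 → 410
call_id=34: duration_s < 1836 and agent <> 'A5' → 2860
call_id=35: duration_s < 1847 or line <= 2 → -28
call_id=36: duration_s < 1836 and agent <> 'A5' → 3500
call_id=37: duration_s < 1836 and agent <> 'A5' → 5180
call_id=38: duration_s < 1847 or line <= 2 → 294
call_id=39: duration_s < 1836 and agent <> 'A5' → 4840
call_id=40: duration_s < 1836 and agent <> 'A5' → 3550
call_id=41: duration_s < 3569 and disposition in ('sale', 'refused') → 400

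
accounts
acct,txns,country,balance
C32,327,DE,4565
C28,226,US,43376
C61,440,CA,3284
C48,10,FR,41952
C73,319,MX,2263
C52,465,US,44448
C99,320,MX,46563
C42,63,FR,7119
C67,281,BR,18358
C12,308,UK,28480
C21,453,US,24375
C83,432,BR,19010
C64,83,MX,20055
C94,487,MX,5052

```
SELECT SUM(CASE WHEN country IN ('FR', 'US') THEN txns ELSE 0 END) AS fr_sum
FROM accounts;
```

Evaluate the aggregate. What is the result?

1217

acct=C32: ✗
acct=C28: ✓ → 226
acct=C61: ✗
acct=C48: ✓ → 10
acct=C73: ✗
acct=C52: ✓ → 465
acct=C99: ✗
acct=C42: ✓ → 63
acct=C67: ✗
acct=C12: ✗
acct=C21: ✓ → 453
acct=C83: ✗
acct=C64: ✗
acct=C94: ✗
fr_sum = 226 + 10 + 465 + 63 + 453 = 1217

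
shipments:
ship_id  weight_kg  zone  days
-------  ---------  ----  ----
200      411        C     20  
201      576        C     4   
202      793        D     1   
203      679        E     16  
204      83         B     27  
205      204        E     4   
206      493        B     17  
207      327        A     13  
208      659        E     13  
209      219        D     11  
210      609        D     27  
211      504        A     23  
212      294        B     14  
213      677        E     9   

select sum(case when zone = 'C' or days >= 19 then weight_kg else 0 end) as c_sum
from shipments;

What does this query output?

2183

ship_id=200: ✓ → 411
ship_id=201: ✓ → 576
ship_id=202: ✗
ship_id=203: ✗
ship_id=204: ✓ → 83
ship_id=205: ✗
ship_id=206: ✗
ship_id=207: ✗
ship_id=208: ✗
ship_id=209: ✗
ship_id=210: ✓ → 609
ship_id=211: ✓ → 504
ship_id=212: ✗
ship_id=213: ✗
c_sum = 411 + 576 + 83 + 609 + 504 = 2183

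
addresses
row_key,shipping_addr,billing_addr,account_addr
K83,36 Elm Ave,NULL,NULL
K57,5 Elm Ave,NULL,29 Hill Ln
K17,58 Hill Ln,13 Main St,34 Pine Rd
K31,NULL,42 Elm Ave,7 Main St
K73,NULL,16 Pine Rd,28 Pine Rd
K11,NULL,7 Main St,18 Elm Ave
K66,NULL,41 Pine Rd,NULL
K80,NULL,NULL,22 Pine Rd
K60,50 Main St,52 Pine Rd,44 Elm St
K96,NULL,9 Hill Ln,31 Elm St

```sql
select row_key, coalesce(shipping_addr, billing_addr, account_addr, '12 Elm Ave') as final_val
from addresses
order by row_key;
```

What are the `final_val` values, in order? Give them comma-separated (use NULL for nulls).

row_key=K11: shipping_addr=NULL, billing_addr=7 Main St → 7 Main St
row_key=K17: shipping_addr=58 Hill Ln → 58 Hill Ln
row_key=K31: shipping_addr=NULL, billing_addr=42 Elm Ave → 42 Elm Ave
row_key=K57: shipping_addr=5 Elm Ave → 5 Elm Ave
row_key=K60: shipping_addr=50 Main St → 50 Main St
row_key=K66: shipping_addr=NULL, billing_addr=41 Pine Rd → 41 Pine Rd
row_key=K73: shipping_addr=NULL, billing_addr=16 Pine Rd → 16 Pine Rd
row_key=K80: shipping_addr=NULL, billing_addr=NULL, account_addr=22 Pine Rd → 22 Pine Rd
row_key=K83: shipping_addr=36 Elm Ave → 36 Elm Ave
row_key=K96: shipping_addr=NULL, billing_addr=9 Hill Ln → 9 Hill Ln

7 Main St, 58 Hill Ln, 42 Elm Ave, 5 Elm Ave, 50 Main St, 41 Pine Rd, 16 Pine Rd, 22 Pine Rd, 36 Elm Ave, 9 Hill Ln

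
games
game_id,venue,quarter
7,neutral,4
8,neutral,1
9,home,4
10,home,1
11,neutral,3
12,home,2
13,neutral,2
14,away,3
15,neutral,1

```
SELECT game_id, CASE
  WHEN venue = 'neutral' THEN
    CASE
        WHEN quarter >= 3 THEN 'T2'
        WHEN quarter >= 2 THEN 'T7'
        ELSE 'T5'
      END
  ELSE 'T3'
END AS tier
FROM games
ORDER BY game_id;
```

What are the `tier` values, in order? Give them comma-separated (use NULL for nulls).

game_id=7: venue='neutral' → inner[quarter >= 3] → T2
game_id=8: venue='neutral' → inner[ELSE] → T5
game_id=9: venue='home' → outer ELSE → T3
game_id=10: venue='home' → outer ELSE → T3
game_id=11: venue='neutral' → inner[quarter >= 3] → T2
game_id=12: venue='home' → outer ELSE → T3
game_id=13: venue='neutral' → inner[quarter >= 2] → T7
game_id=14: venue='away' → outer ELSE → T3
game_id=15: venue='neutral' → inner[ELSE] → T5

T2, T5, T3, T3, T2, T3, T7, T3, T5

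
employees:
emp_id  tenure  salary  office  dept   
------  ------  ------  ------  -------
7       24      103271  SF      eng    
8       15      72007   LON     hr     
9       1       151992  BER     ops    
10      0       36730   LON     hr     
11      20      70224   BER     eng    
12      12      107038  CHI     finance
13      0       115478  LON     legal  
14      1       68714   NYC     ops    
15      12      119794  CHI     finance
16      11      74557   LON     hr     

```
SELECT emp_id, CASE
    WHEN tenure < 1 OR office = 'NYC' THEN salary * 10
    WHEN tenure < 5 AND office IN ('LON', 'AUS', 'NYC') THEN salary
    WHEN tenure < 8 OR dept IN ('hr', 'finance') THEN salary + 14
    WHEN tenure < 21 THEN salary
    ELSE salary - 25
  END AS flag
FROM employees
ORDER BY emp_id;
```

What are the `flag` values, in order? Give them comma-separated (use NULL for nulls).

emp_id=7: ELSE → 103246
emp_id=8: tenure < 8 OR dept IN ('hr', 'finance') → 72021
emp_id=9: tenure < 8 OR dept IN ('hr', 'finance') → 152006
emp_id=10: tenure < 1 OR office = 'NYC' → 367300
emp_id=11: tenure < 21 → 70224
emp_id=12: tenure < 8 OR dept IN ('hr', 'finance') → 107052
emp_id=13: tenure < 1 OR office = 'NYC' → 1154780
emp_id=14: tenure < 1 OR office = 'NYC' → 687140
emp_id=15: tenure < 8 OR dept IN ('hr', 'finance') → 119808
emp_id=16: tenure < 8 OR dept IN ('hr', 'finance') → 74571

103246, 72021, 152006, 367300, 70224, 107052, 1154780, 687140, 119808, 74571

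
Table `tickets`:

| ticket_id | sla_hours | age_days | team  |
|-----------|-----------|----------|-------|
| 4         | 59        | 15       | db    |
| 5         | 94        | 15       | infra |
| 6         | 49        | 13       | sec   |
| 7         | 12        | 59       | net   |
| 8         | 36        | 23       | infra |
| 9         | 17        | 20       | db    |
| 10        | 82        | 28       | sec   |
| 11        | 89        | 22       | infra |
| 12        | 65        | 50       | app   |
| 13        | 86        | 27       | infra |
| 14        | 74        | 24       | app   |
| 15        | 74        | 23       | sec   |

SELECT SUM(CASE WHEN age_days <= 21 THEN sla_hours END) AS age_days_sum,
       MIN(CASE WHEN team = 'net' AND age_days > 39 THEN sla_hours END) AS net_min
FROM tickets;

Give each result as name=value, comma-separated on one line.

[age_days_sum: age_days <= 21]
ticket_id=4: ✓ → 59
ticket_id=5: ✓ → 94
ticket_id=6: ✓ → 49
ticket_id=7: ✗
ticket_id=8: ✗
ticket_id=9: ✓ → 17
ticket_id=10: ✗
ticket_id=11: ✗
ticket_id=12: ✗
ticket_id=13: ✗
ticket_id=14: ✗
ticket_id=15: ✗
age_days_sum = 59 + 94 + 49 + 17 = 219
—
[net_min: team = 'net' AND age_days > 39]
ticket_id=4: ✗
ticket_id=5: ✗
ticket_id=6: ✗
ticket_id=7: ✓ → 12
ticket_id=8: ✗
ticket_id=9: ✗
ticket_id=10: ✗
ticket_id=11: ✗
ticket_id=12: ✗
ticket_id=13: ✗
ticket_id=14: ✗
ticket_id=15: ✗
net_min = MIN(12) = 12

age_days_sum=219, net_min=12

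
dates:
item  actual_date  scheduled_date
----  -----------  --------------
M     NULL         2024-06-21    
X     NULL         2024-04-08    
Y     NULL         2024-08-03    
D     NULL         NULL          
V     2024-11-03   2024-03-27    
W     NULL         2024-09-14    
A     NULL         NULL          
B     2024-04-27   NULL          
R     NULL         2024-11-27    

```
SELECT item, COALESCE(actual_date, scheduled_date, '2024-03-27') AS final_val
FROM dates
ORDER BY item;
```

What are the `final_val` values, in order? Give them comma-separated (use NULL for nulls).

2024-03-27, 2024-04-27, 2024-03-27, 2024-06-21, 2024-11-27, 2024-11-03, 2024-09-14, 2024-04-08, 2024-08-03

item=A: actual_date=NULL, scheduled_date=NULL, → literal 2024-03-27 → 2024-03-27
item=B: actual_date=2024-04-27 → 2024-04-27
item=D: actual_date=NULL, scheduled_date=NULL, → literal 2024-03-27 → 2024-03-27
item=M: actual_date=NULL, scheduled_date=2024-06-21 → 2024-06-21
item=R: actual_date=NULL, scheduled_date=2024-11-27 → 2024-11-27
item=V: actual_date=2024-11-03 → 2024-11-03
item=W: actual_date=NULL, scheduled_date=2024-09-14 → 2024-09-14
item=X: actual_date=NULL, scheduled_date=2024-04-08 → 2024-04-08
item=Y: actual_date=NULL, scheduled_date=2024-08-03 → 2024-08-03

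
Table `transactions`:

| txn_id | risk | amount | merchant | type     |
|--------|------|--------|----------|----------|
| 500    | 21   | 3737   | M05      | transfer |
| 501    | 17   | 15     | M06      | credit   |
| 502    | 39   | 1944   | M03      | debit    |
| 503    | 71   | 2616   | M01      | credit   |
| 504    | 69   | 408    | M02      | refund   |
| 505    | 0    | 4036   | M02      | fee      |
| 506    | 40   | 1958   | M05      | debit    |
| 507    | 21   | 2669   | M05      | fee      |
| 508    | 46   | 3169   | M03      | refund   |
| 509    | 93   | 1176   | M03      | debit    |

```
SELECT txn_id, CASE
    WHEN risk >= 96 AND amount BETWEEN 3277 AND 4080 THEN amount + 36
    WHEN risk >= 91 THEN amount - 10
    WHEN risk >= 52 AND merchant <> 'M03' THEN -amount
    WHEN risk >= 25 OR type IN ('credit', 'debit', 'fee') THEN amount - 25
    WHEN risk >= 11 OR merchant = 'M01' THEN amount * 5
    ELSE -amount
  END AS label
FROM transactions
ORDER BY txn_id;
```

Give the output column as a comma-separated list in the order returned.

txn_id=500: risk >= 11 OR merchant = 'M01' → 18685
txn_id=501: risk >= 25 OR type IN ('credit', 'debit', 'fee') → -10
txn_id=502: risk >= 25 OR type IN ('credit', 'debit', 'fee') → 1919
txn_id=503: risk >= 52 AND merchant <> 'M03' → -2616
txn_id=504: risk >= 52 AND merchant <> 'M03' → -408
txn_id=505: risk >= 25 OR type IN ('credit', 'debit', 'fee') → 4011
txn_id=506: risk >= 25 OR type IN ('credit', 'debit', 'fee') → 1933
txn_id=507: risk >= 25 OR type IN ('credit', 'debit', 'fee') → 2644
txn_id=508: risk >= 25 OR type IN ('credit', 'debit', 'fee') → 3144
txn_id=509: risk >= 91 → 1166

18685, -10, 1919, -2616, -408, 4011, 1933, 2644, 3144, 1166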